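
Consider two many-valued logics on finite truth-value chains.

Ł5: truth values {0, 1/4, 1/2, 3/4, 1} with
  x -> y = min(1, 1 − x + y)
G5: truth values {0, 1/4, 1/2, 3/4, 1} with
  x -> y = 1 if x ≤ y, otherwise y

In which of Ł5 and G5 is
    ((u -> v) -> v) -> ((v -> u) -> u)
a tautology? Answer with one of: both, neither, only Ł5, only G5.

only Ł5

In Ł5: every assignment gives 1 — tautology.
In G5: at u = 1/4, v = 0 the value is 1/4 — not a tautology.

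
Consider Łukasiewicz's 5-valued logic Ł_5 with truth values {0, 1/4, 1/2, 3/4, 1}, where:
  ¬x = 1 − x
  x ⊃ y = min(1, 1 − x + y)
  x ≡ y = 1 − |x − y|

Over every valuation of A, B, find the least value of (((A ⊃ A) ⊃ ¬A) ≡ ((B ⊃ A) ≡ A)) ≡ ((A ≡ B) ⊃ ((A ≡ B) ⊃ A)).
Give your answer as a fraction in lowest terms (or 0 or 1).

0

Take A = 1, B = 0:
A ⊃ A = 1 ⊃ 1 = 1
¬A = ¬1 = 0
(A ⊃ A) ⊃ ¬A = 1 ⊃ 0 = 0
B ⊃ A = 0 ⊃ 1 = 1
(B ⊃ A) ≡ A = 1 ≡ 1 = 1
((A ⊃ A) ⊃ ¬A) ≡ ((B ⊃ A) ≡ A) = 0 ≡ 1 = 0
A ≡ B = 1 ≡ 0 = 0
A ≡ B = 1 ≡ 0 = 0
(A ≡ B) ⊃ A = 0 ⊃ 1 = 1
(A ≡ B) ⊃ ((A ≡ B) ⊃ A) = 0 ⊃ 1 = 1
(((A ⊃ A) ⊃ ¬A) ≡ ((B ⊃ A) ≡ A)) ≡ ((A ≡ B) ⊃ ((A ≡ B) ⊃ A)) = 0 ≡ 1 = 0
No assignment yields a value below 0, so this is the minimum.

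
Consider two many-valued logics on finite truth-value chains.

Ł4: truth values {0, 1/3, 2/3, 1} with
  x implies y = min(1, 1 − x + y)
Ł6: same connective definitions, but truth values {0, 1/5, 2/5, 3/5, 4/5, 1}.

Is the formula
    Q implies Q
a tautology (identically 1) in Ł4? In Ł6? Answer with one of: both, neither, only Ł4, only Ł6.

both

In Ł4: every assignment gives 1 — tautology.
In Ł6: every assignment gives 1 — tautology.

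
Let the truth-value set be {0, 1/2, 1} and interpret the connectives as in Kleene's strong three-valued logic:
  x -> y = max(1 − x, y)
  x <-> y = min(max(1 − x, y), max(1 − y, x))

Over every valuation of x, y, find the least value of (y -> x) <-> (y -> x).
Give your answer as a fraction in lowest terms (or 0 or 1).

Take x = 0, y = 1/2:
y -> x = 1/2 -> 0 = 1/2
y -> x = 1/2 -> 0 = 1/2
(y -> x) <-> (y -> x) = 1/2 <-> 1/2 = 1/2
No assignment yields a value below 1/2, so this is the minimum.

1/2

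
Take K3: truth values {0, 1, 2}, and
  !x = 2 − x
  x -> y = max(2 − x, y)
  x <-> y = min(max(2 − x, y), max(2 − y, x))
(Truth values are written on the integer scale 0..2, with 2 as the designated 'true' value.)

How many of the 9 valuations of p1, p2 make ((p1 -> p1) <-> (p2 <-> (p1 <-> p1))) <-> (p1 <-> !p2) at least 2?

p1 = 0, p2 = 0 ↦ 2  ≥
p1 = 0, p2 = 1 ↦ 1  <
p1 = 0, p2 = 2 ↦ 2  ≥
p1 = 1, p2 = 0 ↦ 1  <
p1 = 1, p2 = 1 ↦ 1  <
p1 = 1, p2 = 2 ↦ 1  <
p1 = 2, p2 = 0 ↦ 0  <
p1 = 2, p2 = 1 ↦ 1  <
p1 = 2, p2 = 2 ↦ 0  <
So 2 of the 9 assignments meet the threshold.

2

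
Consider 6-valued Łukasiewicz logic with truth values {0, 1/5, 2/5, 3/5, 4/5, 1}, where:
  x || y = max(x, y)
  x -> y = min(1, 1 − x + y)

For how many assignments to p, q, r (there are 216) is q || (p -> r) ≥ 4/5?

176

value 1: 141 assignments (counts)
value 4/5: 35 assignments (counts)
value 3/5: 22 assignments
value 2/5: 12 assignments
value 1/5: 5 assignments
value 0: 1 assignment
So 176 of the 216 assignments meet the threshold.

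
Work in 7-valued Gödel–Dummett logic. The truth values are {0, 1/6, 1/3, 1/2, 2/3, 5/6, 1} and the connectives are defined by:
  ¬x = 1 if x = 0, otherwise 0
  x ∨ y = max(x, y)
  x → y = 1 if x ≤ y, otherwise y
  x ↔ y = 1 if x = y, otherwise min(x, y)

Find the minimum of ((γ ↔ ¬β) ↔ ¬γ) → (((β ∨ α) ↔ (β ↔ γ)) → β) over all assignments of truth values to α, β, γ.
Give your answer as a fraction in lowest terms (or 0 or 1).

1/6

Take α = 0, β = 1/6, γ = 1/3:
¬β = ¬1/6 = 0
γ ↔ ¬β = 1/3 ↔ 0 = 0
¬γ = ¬1/3 = 0
(γ ↔ ¬β) ↔ ¬γ = 0 ↔ 0 = 1
β ∨ α = 1/6 ∨ 0 = 1/6
β ↔ γ = 1/6 ↔ 1/3 = 1/6
(β ∨ α) ↔ (β ↔ γ) = 1/6 ↔ 1/6 = 1
((β ∨ α) ↔ (β ↔ γ)) → β = 1 → 1/6 = 1/6
((γ ↔ ¬β) ↔ ¬γ) → (((β ∨ α) ↔ (β ↔ γ)) → β) = 1 → 1/6 = 1/6
No assignment yields a value below 1/6, so this is the minimum.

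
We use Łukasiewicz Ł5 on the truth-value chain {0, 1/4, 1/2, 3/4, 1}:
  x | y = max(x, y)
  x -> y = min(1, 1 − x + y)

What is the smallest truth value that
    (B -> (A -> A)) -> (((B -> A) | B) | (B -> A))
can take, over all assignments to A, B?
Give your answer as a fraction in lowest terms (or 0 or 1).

Take A = 0, B = 1/2:
A -> A = 0 -> 0 = 1
B -> (A -> A) = 1/2 -> 1 = 1
B -> A = 1/2 -> 0 = 1/2
(B -> A) | B = 1/2 | 1/2 = 1/2
B -> A = 1/2 -> 0 = 1/2
((B -> A) | B) | (B -> A) = 1/2 | 1/2 = 1/2
(B -> (A -> A)) -> (((B -> A) | B) | (B -> A)) = 1 -> 1/2 = 1/2
No assignment yields a value below 1/2, so this is the minimum.

1/2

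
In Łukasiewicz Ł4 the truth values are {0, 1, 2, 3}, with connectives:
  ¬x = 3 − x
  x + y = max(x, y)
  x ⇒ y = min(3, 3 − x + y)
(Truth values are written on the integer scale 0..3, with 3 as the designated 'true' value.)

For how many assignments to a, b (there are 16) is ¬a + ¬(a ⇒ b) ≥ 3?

5

a = 0, b = 0 ↦ 3  ≥
a = 0, b = 1 ↦ 3  ≥
a = 0, b = 2 ↦ 3  ≥
a = 0, b = 3 ↦ 3  ≥
a = 1, b = 0 ↦ 2  <
a = 1, b = 1 ↦ 2  <
a = 1, b = 2 ↦ 2  <
a = 1, b = 3 ↦ 2  <
a = 2, b = 0 ↦ 2  <
a = 2, b = 1 ↦ 1  <
a = 2, b = 2 ↦ 1  <
a = 2, b = 3 ↦ 1  <
a = 3, b = 0 ↦ 3  ≥
a = 3, b = 1 ↦ 2  <
a = 3, b = 2 ↦ 1  <
a = 3, b = 3 ↦ 0  <
So 5 of the 16 assignments meet the threshold.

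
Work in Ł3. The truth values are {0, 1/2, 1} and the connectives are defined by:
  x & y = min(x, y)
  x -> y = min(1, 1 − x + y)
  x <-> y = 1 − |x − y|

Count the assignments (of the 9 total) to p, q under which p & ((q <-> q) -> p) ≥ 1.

3

p = 0, q = 0 ↦ 0  <
p = 0, q = 1/2 ↦ 0  <
p = 0, q = 1 ↦ 0  <
p = 1/2, q = 0 ↦ 1/2  <
p = 1/2, q = 1/2 ↦ 1/2  <
p = 1/2, q = 1 ↦ 1/2  <
p = 1, q = 0 ↦ 1  ≥
p = 1, q = 1/2 ↦ 1  ≥
p = 1, q = 1 ↦ 1  ≥
So 3 of the 9 assignments meet the threshold.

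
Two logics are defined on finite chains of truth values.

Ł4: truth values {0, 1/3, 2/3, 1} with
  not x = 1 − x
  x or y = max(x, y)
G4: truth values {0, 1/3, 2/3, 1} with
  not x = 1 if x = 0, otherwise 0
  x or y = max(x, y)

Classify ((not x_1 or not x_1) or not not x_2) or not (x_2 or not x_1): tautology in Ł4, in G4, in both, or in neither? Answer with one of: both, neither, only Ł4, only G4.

In Ł4: at x_1 = 1/3, x_2 = 0 the value is 2/3 — not a tautology.
In G4: every assignment gives 1 — tautology.

only G4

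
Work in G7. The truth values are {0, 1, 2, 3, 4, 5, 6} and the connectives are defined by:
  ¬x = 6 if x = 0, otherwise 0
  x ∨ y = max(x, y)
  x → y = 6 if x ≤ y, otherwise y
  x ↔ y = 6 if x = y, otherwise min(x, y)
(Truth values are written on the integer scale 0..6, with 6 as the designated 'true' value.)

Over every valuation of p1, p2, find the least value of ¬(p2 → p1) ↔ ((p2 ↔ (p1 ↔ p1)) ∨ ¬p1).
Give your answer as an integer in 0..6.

0

Take p1 = 0, p2 = 0:
p2 → p1 = 0 → 0 = 6
¬(p2 → p1) = ¬6 = 0
p1 ↔ p1 = 0 ↔ 0 = 6
p2 ↔ (p1 ↔ p1) = 0 ↔ 6 = 0
¬p1 = ¬0 = 6
(p2 ↔ (p1 ↔ p1)) ∨ ¬p1 = 0 ∨ 6 = 6
¬(p2 → p1) ↔ ((p2 ↔ (p1 ↔ p1)) ∨ ¬p1) = 0 ↔ 6 = 0
No assignment yields a value below 0, so this is the minimum.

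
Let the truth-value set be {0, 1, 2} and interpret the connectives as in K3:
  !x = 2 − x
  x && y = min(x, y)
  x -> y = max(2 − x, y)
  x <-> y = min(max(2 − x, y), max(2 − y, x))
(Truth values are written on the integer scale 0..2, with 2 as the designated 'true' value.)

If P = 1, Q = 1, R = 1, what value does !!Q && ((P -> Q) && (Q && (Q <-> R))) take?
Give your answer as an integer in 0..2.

!Q = !1 = 1
!!Q = !1 = 1
P -> Q = 1 -> 1 = 1
Q <-> R = 1 <-> 1 = 1
Q && (Q <-> R) = 1 && 1 = 1
(P -> Q) && (Q && (Q <-> R)) = 1 && 1 = 1
!!Q && ((P -> Q) && (Q && (Q <-> R))) = 1 && 1 = 1

1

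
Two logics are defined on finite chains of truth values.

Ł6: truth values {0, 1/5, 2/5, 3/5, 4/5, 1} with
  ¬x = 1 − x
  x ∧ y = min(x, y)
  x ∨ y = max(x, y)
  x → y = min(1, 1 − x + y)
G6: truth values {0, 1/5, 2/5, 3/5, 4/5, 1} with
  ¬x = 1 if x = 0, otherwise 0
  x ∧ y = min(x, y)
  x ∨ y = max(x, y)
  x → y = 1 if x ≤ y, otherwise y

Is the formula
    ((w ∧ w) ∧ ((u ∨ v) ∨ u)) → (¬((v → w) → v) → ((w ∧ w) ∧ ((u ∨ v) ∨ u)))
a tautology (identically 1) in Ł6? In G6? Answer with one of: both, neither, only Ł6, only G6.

both

In Ł6: every assignment gives 1 — tautology.
In G6: every assignment gives 1 — tautology.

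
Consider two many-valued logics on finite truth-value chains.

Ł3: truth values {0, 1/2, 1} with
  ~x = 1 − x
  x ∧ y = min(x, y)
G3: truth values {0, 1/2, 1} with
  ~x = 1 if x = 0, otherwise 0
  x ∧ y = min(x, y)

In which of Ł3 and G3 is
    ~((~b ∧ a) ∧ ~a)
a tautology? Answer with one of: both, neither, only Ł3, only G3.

only G3

In Ł3: at a = 1/2, b = 0 the value is 1/2 — not a tautology.
In G3: every assignment gives 1 — tautology.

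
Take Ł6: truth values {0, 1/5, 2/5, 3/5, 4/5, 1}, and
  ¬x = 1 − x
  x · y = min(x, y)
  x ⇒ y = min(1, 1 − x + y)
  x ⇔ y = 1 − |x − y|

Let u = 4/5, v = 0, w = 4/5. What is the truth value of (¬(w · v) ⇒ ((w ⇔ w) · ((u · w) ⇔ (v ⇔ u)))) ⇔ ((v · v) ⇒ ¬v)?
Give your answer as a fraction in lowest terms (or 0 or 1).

w · v = 4/5 · 0 = 0
¬(w · v) = ¬0 = 1
w ⇔ w = 4/5 ⇔ 4/5 = 1
u · w = 4/5 · 4/5 = 4/5
v ⇔ u = 0 ⇔ 4/5 = 1/5
(u · w) ⇔ (v ⇔ u) = 4/5 ⇔ 1/5 = 2/5
(w ⇔ w) · ((u · w) ⇔ (v ⇔ u)) = 1 · 2/5 = 2/5
¬(w · v) ⇒ ((w ⇔ w) · ((u · w) ⇔ (v ⇔ u))) = 1 ⇒ 2/5 = 2/5
v · v = 0 · 0 = 0
¬v = ¬0 = 1
(v · v) ⇒ ¬v = 0 ⇒ 1 = 1
(¬(w · v) ⇒ ((w ⇔ w) · ((u · w) ⇔ (v ⇔ u)))) ⇔ ((v · v) ⇒ ¬v) = 2/5 ⇔ 1 = 2/5

2/5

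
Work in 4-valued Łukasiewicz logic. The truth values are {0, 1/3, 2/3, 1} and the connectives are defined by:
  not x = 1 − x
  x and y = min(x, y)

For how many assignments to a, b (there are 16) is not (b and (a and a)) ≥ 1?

a = 0, b = 0 ↦ 1  ≥
a = 0, b = 1/3 ↦ 1  ≥
a = 0, b = 2/3 ↦ 1  ≥
a = 0, b = 1 ↦ 1  ≥
a = 1/3, b = 0 ↦ 1  ≥
a = 1/3, b = 1/3 ↦ 2/3  <
a = 1/3, b = 2/3 ↦ 2/3  <
a = 1/3, b = 1 ↦ 2/3  <
a = 2/3, b = 0 ↦ 1  ≥
a = 2/3, b = 1/3 ↦ 2/3  <
a = 2/3, b = 2/3 ↦ 1/3  <
a = 2/3, b = 1 ↦ 1/3  <
a = 1, b = 0 ↦ 1  ≥
a = 1, b = 1/3 ↦ 2/3  <
a = 1, b = 2/3 ↦ 1/3  <
a = 1, b = 1 ↦ 0  <
So 7 of the 16 assignments meet the threshold.

7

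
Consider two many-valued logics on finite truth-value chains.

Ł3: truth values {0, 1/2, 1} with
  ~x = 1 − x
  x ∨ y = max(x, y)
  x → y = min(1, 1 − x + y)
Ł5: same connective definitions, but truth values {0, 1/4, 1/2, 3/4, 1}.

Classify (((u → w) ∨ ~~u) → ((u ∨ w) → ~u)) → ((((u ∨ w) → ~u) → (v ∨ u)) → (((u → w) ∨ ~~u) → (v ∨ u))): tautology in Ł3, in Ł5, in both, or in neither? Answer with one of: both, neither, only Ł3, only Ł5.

both

In Ł3: every assignment gives 1 — tautology.
In Ł5: every assignment gives 1 — tautology.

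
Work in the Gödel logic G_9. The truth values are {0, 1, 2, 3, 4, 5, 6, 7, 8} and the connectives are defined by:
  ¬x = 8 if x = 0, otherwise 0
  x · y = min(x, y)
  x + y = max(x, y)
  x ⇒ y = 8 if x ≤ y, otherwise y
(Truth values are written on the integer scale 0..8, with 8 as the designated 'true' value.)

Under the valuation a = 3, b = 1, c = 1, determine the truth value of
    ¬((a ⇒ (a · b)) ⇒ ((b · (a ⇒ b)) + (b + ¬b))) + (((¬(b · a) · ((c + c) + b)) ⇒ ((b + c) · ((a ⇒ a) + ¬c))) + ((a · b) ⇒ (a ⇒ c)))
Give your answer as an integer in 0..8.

a · b = 3 · 1 = 1
a ⇒ (a · b) = 3 ⇒ 1 = 1
a ⇒ b = 3 ⇒ 1 = 1
b · (a ⇒ b) = 1 · 1 = 1
¬b = ¬1 = 0
b + ¬b = 1 + 0 = 1
(b · (a ⇒ b)) + (b + ¬b) = 1 + 1 = 1
(a ⇒ (a · b)) ⇒ ((b · (a ⇒ b)) + (b + ¬b)) = 1 ⇒ 1 = 8
¬((a ⇒ (a · b)) ⇒ ((b · (a ⇒ b)) + (b + ¬b))) = ¬8 = 0
b · a = 1 · 3 = 1
¬(b · a) = ¬1 = 0
c + c = 1 + 1 = 1
(c + c) + b = 1 + 1 = 1
¬(b · a) · ((c + c) + b) = 0 · 1 = 0
b + c = 1 + 1 = 1
a ⇒ a = 3 ⇒ 3 = 8
¬c = ¬1 = 0
(a ⇒ a) + ¬c = 8 + 0 = 8
(b + c) · ((a ⇒ a) + ¬c) = 1 · 8 = 1
(¬(b · a) · ((c + c) + b)) ⇒ ((b + c) · ((a ⇒ a) + ¬c)) = 0 ⇒ 1 = 8
a · b = 3 · 1 = 1
a ⇒ c = 3 ⇒ 1 = 1
(a · b) ⇒ (a ⇒ c) = 1 ⇒ 1 = 8
((¬(b · a) · ((c + c) + b)) ⇒ ((b + c) · ((a ⇒ a) + ¬c))) + ((a · b) ⇒ (a ⇒ c)) = 8 + 8 = 8
¬((a ⇒ (a · b)) ⇒ ((b · (a ⇒ b)) + (b + ¬b))) + (((¬(b · a) · ((c + c) + b)) ⇒ ((b + c) · ((a ⇒ a) + ¬c))) + ((a · b) ⇒ (a ⇒ c))) = 0 + 8 = 8

8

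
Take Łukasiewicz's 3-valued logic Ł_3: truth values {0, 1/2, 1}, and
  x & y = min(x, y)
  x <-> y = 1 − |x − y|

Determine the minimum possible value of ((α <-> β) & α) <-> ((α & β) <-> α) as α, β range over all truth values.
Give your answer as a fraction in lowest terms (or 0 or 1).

Take α = 0, β = 0:
α <-> β = 0 <-> 0 = 1
(α <-> β) & α = 1 & 0 = 0
α & β = 0 & 0 = 0
(α & β) <-> α = 0 <-> 0 = 1
((α <-> β) & α) <-> ((α & β) <-> α) = 0 <-> 1 = 0
No assignment yields a value below 0, so this is the minimum.

0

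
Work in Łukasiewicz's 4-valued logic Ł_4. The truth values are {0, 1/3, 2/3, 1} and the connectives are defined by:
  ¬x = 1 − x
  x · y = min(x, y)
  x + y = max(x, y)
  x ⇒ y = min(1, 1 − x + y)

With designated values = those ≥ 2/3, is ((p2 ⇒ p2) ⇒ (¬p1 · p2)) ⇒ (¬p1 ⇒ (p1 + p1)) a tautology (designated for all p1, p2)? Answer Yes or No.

Counterexample: take p1 = 0, p2 = 2/3.
p2 ⇒ p2 = 2/3 ⇒ 2/3 = 1
¬p1 = ¬0 = 1
¬p1 · p2 = 1 · 2/3 = 2/3
(p2 ⇒ p2) ⇒ (¬p1 · p2) = 1 ⇒ 2/3 = 2/3
¬p1 = ¬0 = 1
p1 + p1 = 0 + 0 = 0
¬p1 ⇒ (p1 + p1) = 1 ⇒ 0 = 0
((p2 ⇒ p2) ⇒ (¬p1 · p2)) ⇒ (¬p1 ⇒ (p1 + p1)) = 2/3 ⇒ 0 = 1/3
This gives 1/3, which is below 2/3.

No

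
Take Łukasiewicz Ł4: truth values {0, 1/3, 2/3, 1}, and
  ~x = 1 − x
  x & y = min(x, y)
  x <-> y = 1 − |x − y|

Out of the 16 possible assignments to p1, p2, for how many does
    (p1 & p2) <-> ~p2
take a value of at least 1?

2

p1 = 0, p2 = 0 ↦ 0  <
p1 = 0, p2 = 1/3 ↦ 1/3  <
p1 = 0, p2 = 2/3 ↦ 2/3  <
p1 = 0, p2 = 1 ↦ 1  ≥
p1 = 1/3, p2 = 0 ↦ 0  <
p1 = 1/3, p2 = 1/3 ↦ 2/3  <
p1 = 1/3, p2 = 2/3 ↦ 1  ≥
p1 = 1/3, p2 = 1 ↦ 2/3  <
p1 = 2/3, p2 = 0 ↦ 0  <
p1 = 2/3, p2 = 1/3 ↦ 2/3  <
p1 = 2/3, p2 = 2/3 ↦ 2/3  <
p1 = 2/3, p2 = 1 ↦ 1/3  <
p1 = 1, p2 = 0 ↦ 0  <
p1 = 1, p2 = 1/3 ↦ 2/3  <
p1 = 1, p2 = 2/3 ↦ 2/3  <
p1 = 1, p2 = 1 ↦ 0  <
So 2 of the 16 assignments meet the threshold.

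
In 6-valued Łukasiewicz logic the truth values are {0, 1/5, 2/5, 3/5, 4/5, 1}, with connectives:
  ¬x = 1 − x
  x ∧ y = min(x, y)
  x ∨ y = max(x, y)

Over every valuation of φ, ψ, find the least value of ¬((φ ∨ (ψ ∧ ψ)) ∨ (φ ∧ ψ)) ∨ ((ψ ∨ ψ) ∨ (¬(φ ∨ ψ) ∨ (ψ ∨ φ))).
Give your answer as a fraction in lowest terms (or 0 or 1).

Take φ = 0, ψ = 2/5:
ψ ∧ ψ = 2/5 ∧ 2/5 = 2/5
φ ∨ (ψ ∧ ψ) = 0 ∨ 2/5 = 2/5
φ ∧ ψ = 0 ∧ 2/5 = 0
(φ ∨ (ψ ∧ ψ)) ∨ (φ ∧ ψ) = 2/5 ∨ 0 = 2/5
¬((φ ∨ (ψ ∧ ψ)) ∨ (φ ∧ ψ)) = ¬2/5 = 3/5
ψ ∨ ψ = 2/5 ∨ 2/5 = 2/5
φ ∨ ψ = 0 ∨ 2/5 = 2/5
¬(φ ∨ ψ) = ¬2/5 = 3/5
ψ ∨ φ = 2/5 ∨ 0 = 2/5
¬(φ ∨ ψ) ∨ (ψ ∨ φ) = 3/5 ∨ 2/5 = 3/5
(ψ ∨ ψ) ∨ (¬(φ ∨ ψ) ∨ (ψ ∨ φ)) = 2/5 ∨ 3/5 = 3/5
¬((φ ∨ (ψ ∧ ψ)) ∨ (φ ∧ ψ)) ∨ ((ψ ∨ ψ) ∨ (¬(φ ∨ ψ) ∨ (ψ ∨ φ))) = 3/5 ∨ 3/5 = 3/5
No assignment yields a value below 3/5, so this is the minimum.

3/5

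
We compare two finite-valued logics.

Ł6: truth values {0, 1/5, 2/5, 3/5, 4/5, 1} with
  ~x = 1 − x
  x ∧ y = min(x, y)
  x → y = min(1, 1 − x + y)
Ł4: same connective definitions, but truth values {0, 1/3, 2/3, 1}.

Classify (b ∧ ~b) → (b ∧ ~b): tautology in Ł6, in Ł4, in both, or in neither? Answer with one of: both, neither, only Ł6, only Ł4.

In Ł6: every assignment gives 1 — tautology.
In Ł4: every assignment gives 1 — tautology.

both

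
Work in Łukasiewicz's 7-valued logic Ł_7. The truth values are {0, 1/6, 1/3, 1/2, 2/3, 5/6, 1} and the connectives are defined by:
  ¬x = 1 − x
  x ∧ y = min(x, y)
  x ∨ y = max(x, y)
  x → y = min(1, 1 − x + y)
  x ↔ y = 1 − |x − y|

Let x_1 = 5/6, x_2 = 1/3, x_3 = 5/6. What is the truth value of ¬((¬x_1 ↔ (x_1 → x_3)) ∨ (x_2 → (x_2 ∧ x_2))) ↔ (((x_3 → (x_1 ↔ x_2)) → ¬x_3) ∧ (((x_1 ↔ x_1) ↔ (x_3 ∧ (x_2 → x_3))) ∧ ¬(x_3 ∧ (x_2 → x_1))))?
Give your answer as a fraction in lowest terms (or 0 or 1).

¬x_1 = ¬5/6 = 1/6
x_1 → x_3 = 5/6 → 5/6 = 1
¬x_1 ↔ (x_1 → x_3) = 1/6 ↔ 1 = 1/6
x_2 ∧ x_2 = 1/3 ∧ 1/3 = 1/3
x_2 → (x_2 ∧ x_2) = 1/3 → 1/3 = 1
(¬x_1 ↔ (x_1 → x_3)) ∨ (x_2 → (x_2 ∧ x_2)) = 1/6 ∨ 1 = 1
¬((¬x_1 ↔ (x_1 → x_3)) ∨ (x_2 → (x_2 ∧ x_2))) = ¬1 = 0
x_1 ↔ x_2 = 5/6 ↔ 1/3 = 1/2
x_3 → (x_1 ↔ x_2) = 5/6 → 1/2 = 2/3
¬x_3 = ¬5/6 = 1/6
(x_3 → (x_1 ↔ x_2)) → ¬x_3 = 2/3 → 1/6 = 1/2
x_1 ↔ x_1 = 5/6 ↔ 5/6 = 1
x_2 → x_3 = 1/3 → 5/6 = 1
x_3 ∧ (x_2 → x_3) = 5/6 ∧ 1 = 5/6
(x_1 ↔ x_1) ↔ (x_3 ∧ (x_2 → x_3)) = 1 ↔ 5/6 = 5/6
x_2 → x_1 = 1/3 → 5/6 = 1
x_3 ∧ (x_2 → x_1) = 5/6 ∧ 1 = 5/6
¬(x_3 ∧ (x_2 → x_1)) = ¬5/6 = 1/6
((x_1 ↔ x_1) ↔ (x_3 ∧ (x_2 → x_3))) ∧ ¬(x_3 ∧ (x_2 → x_1)) = 5/6 ∧ 1/6 = 1/6
((x_3 → (x_1 ↔ x_2)) → ¬x_3) ∧ (((x_1 ↔ x_1) ↔ (x_3 ∧ (x_2 → x_3))) ∧ ¬(x_3 ∧ (x_2 → x_1))) = 1/2 ∧ 1/6 = 1/6
¬((¬x_1 ↔ (x_1 → x_3)) ∨ (x_2 → (x_2 ∧ x_2))) ↔ (((x_3 → (x_1 ↔ x_2)) → ¬x_3) ∧ (((x_1 ↔ x_1) ↔ (x_3 ∧ (x_2 → x_3))) ∧ ¬(x_3 ∧ (x_2 → x_1)))) = 0 ↔ 1/6 = 5/6

5/6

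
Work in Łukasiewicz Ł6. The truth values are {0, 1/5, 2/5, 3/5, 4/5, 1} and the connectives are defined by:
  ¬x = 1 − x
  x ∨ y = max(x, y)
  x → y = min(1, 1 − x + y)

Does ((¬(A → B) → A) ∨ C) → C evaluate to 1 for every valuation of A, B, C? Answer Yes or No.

No

Counterexample: take A = 0, B = 0, C = 0.
A → B = 0 → 0 = 1
¬(A → B) = ¬1 = 0
¬(A → B) → A = 0 → 0 = 1
(¬(A → B) → A) ∨ C = 1 ∨ 0 = 1
((¬(A → B) → A) ∨ C) → C = 1 → 0 = 0
This gives 0 ≠ 1.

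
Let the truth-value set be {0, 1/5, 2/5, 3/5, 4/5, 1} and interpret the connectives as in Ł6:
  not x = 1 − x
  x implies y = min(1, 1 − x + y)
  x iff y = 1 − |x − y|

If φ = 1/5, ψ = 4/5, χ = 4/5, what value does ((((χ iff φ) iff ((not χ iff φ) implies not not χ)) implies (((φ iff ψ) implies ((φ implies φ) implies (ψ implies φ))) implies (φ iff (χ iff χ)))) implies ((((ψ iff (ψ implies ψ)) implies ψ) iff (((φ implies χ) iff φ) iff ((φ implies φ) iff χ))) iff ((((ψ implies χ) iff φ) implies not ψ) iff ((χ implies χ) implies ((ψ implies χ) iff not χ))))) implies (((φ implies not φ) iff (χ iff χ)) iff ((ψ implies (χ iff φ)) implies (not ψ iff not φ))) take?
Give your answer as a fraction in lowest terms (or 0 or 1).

4/5

χ iff φ = 4/5 iff 1/5 = 2/5
not χ = not 4/5 = 1/5
not χ iff φ = 1/5 iff 1/5 = 1
not χ = not 4/5 = 1/5
not not χ = not 1/5 = 4/5
(not χ iff φ) implies not not χ = 1 implies 4/5 = 4/5
(χ iff φ) iff ((not χ iff φ) implies not not χ) = 2/5 iff 4/5 = 3/5
φ iff ψ = 1/5 iff 4/5 = 2/5
φ implies φ = 1/5 implies 1/5 = 1
ψ implies φ = 4/5 implies 1/5 = 2/5
(φ implies φ) implies (ψ implies φ) = 1 implies 2/5 = 2/5
(φ iff ψ) implies ((φ implies φ) implies (ψ implies φ)) = 2/5 implies 2/5 = 1
χ iff χ = 4/5 iff 4/5 = 1
φ iff (χ iff χ) = 1/5 iff 1 = 1/5
((φ iff ψ) implies ((φ implies φ) implies (ψ implies φ))) implies (φ iff (χ iff χ)) = 1 implies 1/5 = 1/5
((χ iff φ) iff ((not χ iff φ) implies not not χ)) implies (((φ iff ψ) implies ((φ implies φ) implies (ψ implies φ))) implies (φ iff (χ iff χ))) = 3/5 implies 1/5 = 3/5
ψ implies ψ = 4/5 implies 4/5 = 1
ψ iff (ψ implies ψ) = 4/5 iff 1 = 4/5
(ψ iff (ψ implies ψ)) implies ψ = 4/5 implies 4/5 = 1
φ implies χ = 1/5 implies 4/5 = 1
(φ implies χ) iff φ = 1 iff 1/5 = 1/5
φ implies φ = 1/5 implies 1/5 = 1
(φ implies φ) iff χ = 1 iff 4/5 = 4/5
((φ implies χ) iff φ) iff ((φ implies φ) iff χ) = 1/5 iff 4/5 = 2/5
((ψ iff (ψ implies ψ)) implies ψ) iff (((φ implies χ) iff φ) iff ((φ implies φ) iff χ)) = 1 iff 2/5 = 2/5
ψ implies χ = 4/5 implies 4/5 = 1
(ψ implies χ) iff φ = 1 iff 1/5 = 1/5
not ψ = not 4/5 = 1/5
((ψ implies χ) iff φ) implies not ψ = 1/5 implies 1/5 = 1
χ implies χ = 4/5 implies 4/5 = 1
ψ implies χ = 4/5 implies 4/5 = 1
not χ = not 4/5 = 1/5
(ψ implies χ) iff not χ = 1 iff 1/5 = 1/5
(χ implies χ) implies ((ψ implies χ) iff not χ) = 1 implies 1/5 = 1/5
(((ψ implies χ) iff φ) implies not ψ) iff ((χ implies χ) implies ((ψ implies χ) iff not χ)) = 1 iff 1/5 = 1/5
(((ψ iff (ψ implies ψ)) implies ψ) iff (((φ implies χ) iff φ) iff ((φ implies φ) iff χ))) iff ((((ψ implies χ) iff φ) implies not ψ) iff ((χ implies χ) implies ((ψ implies χ) iff not χ))) = 2/5 iff 1/5 = 4/5
(((χ iff φ) iff ((not χ iff φ) implies not not χ)) implies (((φ iff ψ) implies ((φ implies φ) implies (ψ implies φ))) implies (φ iff (χ iff χ)))) implies ((((ψ iff (ψ implies ψ)) implies ψ) iff (((φ implies χ) iff φ) iff ((φ implies φ) iff χ))) iff ((((ψ implies χ) iff φ) implies not ψ) iff ((χ implies χ) implies ((ψ implies χ) iff not χ)))) = 3/5 implies 4/5 = 1
not φ = not 1/5 = 4/5
φ implies not φ = 1/5 implies 4/5 = 1
χ iff χ = 4/5 iff 4/5 = 1
(φ implies not φ) iff (χ iff χ) = 1 iff 1 = 1
χ iff φ = 4/5 iff 1/5 = 2/5
ψ implies (χ iff φ) = 4/5 implies 2/5 = 3/5
not ψ = not 4/5 = 1/5
not φ = not 1/5 = 4/5
not ψ iff not φ = 1/5 iff 4/5 = 2/5
(ψ implies (χ iff φ)) implies (not ψ iff not φ) = 3/5 implies 2/5 = 4/5
((φ implies not φ) iff (χ iff χ)) iff ((ψ implies (χ iff φ)) implies (not ψ iff not φ)) = 1 iff 4/5 = 4/5
((((χ iff φ) iff ((not χ iff φ) implies not not χ)) implies (((φ iff ψ) implies ((φ implies φ) implies (ψ implies φ))) implies (φ iff (χ iff χ)))) implies ((((ψ iff (ψ implies ψ)) implies ψ) iff (((φ implies χ) iff φ) iff ((φ implies φ) iff χ))) iff ((((ψ implies χ) iff φ) implies not ψ) iff ((χ implies χ) implies ((ψ implies χ) iff not χ))))) implies (((φ implies not φ) iff (χ iff χ)) iff ((ψ implies (χ iff φ)) implies (not ψ iff not φ))) = 1 implies 4/5 = 4/5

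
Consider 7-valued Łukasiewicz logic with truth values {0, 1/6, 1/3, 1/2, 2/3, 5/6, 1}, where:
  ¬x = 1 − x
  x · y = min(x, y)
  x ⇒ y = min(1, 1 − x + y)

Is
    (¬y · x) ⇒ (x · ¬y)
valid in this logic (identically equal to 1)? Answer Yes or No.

Yes

At x = 2/3, y = 1, for instance:
¬y = ¬1 = 0
¬y · x = 0 · 2/3 = 0
x · ¬y = 2/3 · 0 = 0
(¬y · x) ⇒ (x · ¬y) = 0 ⇒ 0 = 1
and checking the remaining 48 assignments likewise gives ≥ 1 in every case.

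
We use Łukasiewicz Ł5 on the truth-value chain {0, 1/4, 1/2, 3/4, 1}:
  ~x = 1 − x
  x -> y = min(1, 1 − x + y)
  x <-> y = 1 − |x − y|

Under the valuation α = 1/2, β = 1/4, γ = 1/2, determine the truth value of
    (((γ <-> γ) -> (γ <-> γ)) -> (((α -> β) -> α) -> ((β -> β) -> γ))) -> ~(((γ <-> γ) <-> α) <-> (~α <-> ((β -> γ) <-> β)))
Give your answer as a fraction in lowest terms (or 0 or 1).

1/2

γ <-> γ = 1/2 <-> 1/2 = 1
γ <-> γ = 1/2 <-> 1/2 = 1
(γ <-> γ) -> (γ <-> γ) = 1 -> 1 = 1
α -> β = 1/2 -> 1/4 = 3/4
(α -> β) -> α = 3/4 -> 1/2 = 3/4
β -> β = 1/4 -> 1/4 = 1
(β -> β) -> γ = 1 -> 1/2 = 1/2
((α -> β) -> α) -> ((β -> β) -> γ) = 3/4 -> 1/2 = 3/4
((γ <-> γ) -> (γ <-> γ)) -> (((α -> β) -> α) -> ((β -> β) -> γ)) = 1 -> 3/4 = 3/4
γ <-> γ = 1/2 <-> 1/2 = 1
(γ <-> γ) <-> α = 1 <-> 1/2 = 1/2
~α = ~1/2 = 1/2
β -> γ = 1/4 -> 1/2 = 1
(β -> γ) <-> β = 1 <-> 1/4 = 1/4
~α <-> ((β -> γ) <-> β) = 1/2 <-> 1/4 = 3/4
((γ <-> γ) <-> α) <-> (~α <-> ((β -> γ) <-> β)) = 1/2 <-> 3/4 = 3/4
~(((γ <-> γ) <-> α) <-> (~α <-> ((β -> γ) <-> β))) = ~3/4 = 1/4
(((γ <-> γ) -> (γ <-> γ)) -> (((α -> β) -> α) -> ((β -> β) -> γ))) -> ~(((γ <-> γ) <-> α) <-> (~α <-> ((β -> γ) <-> β))) = 3/4 -> 1/4 = 1/2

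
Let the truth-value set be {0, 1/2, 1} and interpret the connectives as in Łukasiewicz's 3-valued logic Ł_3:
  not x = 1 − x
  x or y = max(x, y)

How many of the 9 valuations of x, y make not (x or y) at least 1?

1

x = 0, y = 0 ↦ 1  ≥
x = 0, y = 1/2 ↦ 1/2  <
x = 0, y = 1 ↦ 0  <
x = 1/2, y = 0 ↦ 1/2  <
x = 1/2, y = 1/2 ↦ 1/2  <
x = 1/2, y = 1 ↦ 0  <
x = 1, y = 0 ↦ 0  <
x = 1, y = 1/2 ↦ 0  <
x = 1, y = 1 ↦ 0  <
So 1 of the 9 assignments meets the threshold.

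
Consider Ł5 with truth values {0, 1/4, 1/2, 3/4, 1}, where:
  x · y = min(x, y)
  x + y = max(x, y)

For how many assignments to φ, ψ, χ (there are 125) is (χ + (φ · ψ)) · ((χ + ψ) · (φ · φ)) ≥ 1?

value 1: 9 assignments (counts)
value 3/4: 23 assignments
value 1/2: 31 assignments
value 1/4: 33 assignments
value 0: 29 assignments
So 9 of the 125 assignments meet the threshold.

9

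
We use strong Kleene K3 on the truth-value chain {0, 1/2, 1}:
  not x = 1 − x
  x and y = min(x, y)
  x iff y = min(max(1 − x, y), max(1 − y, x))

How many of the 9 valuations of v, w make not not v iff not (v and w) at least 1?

1

v = 0, w = 0 ↦ 0  <
v = 0, w = 1/2 ↦ 0  <
v = 0, w = 1 ↦ 0  <
v = 1/2, w = 0 ↦ 1/2  <
v = 1/2, w = 1/2 ↦ 1/2  <
v = 1/2, w = 1 ↦ 1/2  <
v = 1, w = 0 ↦ 1  ≥
v = 1, w = 1/2 ↦ 1/2  <
v = 1, w = 1 ↦ 0  <
So 1 of the 9 assignments meets the threshold.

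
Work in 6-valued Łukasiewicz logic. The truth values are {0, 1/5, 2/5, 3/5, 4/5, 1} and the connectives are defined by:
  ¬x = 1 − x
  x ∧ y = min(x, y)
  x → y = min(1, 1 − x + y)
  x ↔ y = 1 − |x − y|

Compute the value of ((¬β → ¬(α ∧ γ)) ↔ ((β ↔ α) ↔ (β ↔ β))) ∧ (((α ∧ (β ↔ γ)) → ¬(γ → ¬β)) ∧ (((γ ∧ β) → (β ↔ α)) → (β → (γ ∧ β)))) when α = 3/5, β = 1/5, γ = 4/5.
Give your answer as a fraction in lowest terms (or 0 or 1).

3/5

¬β = ¬1/5 = 4/5
α ∧ γ = 3/5 ∧ 4/5 = 3/5
¬(α ∧ γ) = ¬3/5 = 2/5
¬β → ¬(α ∧ γ) = 4/5 → 2/5 = 3/5
β ↔ α = 1/5 ↔ 3/5 = 3/5
β ↔ β = 1/5 ↔ 1/5 = 1
(β ↔ α) ↔ (β ↔ β) = 3/5 ↔ 1 = 3/5
(¬β → ¬(α ∧ γ)) ↔ ((β ↔ α) ↔ (β ↔ β)) = 3/5 ↔ 3/5 = 1
β ↔ γ = 1/5 ↔ 4/5 = 2/5
α ∧ (β ↔ γ) = 3/5 ∧ 2/5 = 2/5
¬β = ¬1/5 = 4/5
γ → ¬β = 4/5 → 4/5 = 1
¬(γ → ¬β) = ¬1 = 0
(α ∧ (β ↔ γ)) → ¬(γ → ¬β) = 2/5 → 0 = 3/5
γ ∧ β = 4/5 ∧ 1/5 = 1/5
β ↔ α = 1/5 ↔ 3/5 = 3/5
(γ ∧ β) → (β ↔ α) = 1/5 → 3/5 = 1
γ ∧ β = 4/5 ∧ 1/5 = 1/5
β → (γ ∧ β) = 1/5 → 1/5 = 1
((γ ∧ β) → (β ↔ α)) → (β → (γ ∧ β)) = 1 → 1 = 1
((α ∧ (β ↔ γ)) → ¬(γ → ¬β)) ∧ (((γ ∧ β) → (β ↔ α)) → (β → (γ ∧ β))) = 3/5 ∧ 1 = 3/5
((¬β → ¬(α ∧ γ)) ↔ ((β ↔ α) ↔ (β ↔ β))) ∧ (((α ∧ (β ↔ γ)) → ¬(γ → ¬β)) ∧ (((γ ∧ β) → (β ↔ α)) → (β → (γ ∧ β)))) = 1 ∧ 3/5 = 3/5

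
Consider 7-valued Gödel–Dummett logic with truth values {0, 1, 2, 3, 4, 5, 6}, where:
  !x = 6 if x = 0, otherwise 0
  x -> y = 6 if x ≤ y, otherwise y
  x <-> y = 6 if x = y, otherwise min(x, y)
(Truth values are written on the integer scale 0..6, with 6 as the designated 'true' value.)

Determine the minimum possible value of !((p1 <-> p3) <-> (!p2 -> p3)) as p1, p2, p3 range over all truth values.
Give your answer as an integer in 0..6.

Take p1 = 0, p2 = 1, p3 = 0:
p1 <-> p3 = 0 <-> 0 = 6
!p2 = !1 = 0
!p2 -> p3 = 0 -> 0 = 6
(p1 <-> p3) <-> (!p2 -> p3) = 6 <-> 6 = 6
!((p1 <-> p3) <-> (!p2 -> p3)) = !6 = 0
No assignment yields a value below 0, so this is the minimum.

0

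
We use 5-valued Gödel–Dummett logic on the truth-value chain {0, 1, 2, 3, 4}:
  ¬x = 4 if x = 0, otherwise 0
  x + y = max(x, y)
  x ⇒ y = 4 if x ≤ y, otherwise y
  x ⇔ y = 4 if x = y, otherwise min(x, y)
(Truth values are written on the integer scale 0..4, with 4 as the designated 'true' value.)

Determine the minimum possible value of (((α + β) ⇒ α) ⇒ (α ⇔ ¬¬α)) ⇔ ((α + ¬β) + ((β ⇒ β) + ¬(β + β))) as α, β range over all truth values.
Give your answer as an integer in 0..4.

1

Take α = 1, β = 0:
α + β = 1 + 0 = 1
(α + β) ⇒ α = 1 ⇒ 1 = 4
¬α = ¬1 = 0
¬¬α = ¬0 = 4
α ⇔ ¬¬α = 1 ⇔ 4 = 1
((α + β) ⇒ α) ⇒ (α ⇔ ¬¬α) = 4 ⇒ 1 = 1
¬β = ¬0 = 4
α + ¬β = 1 + 4 = 4
β ⇒ β = 0 ⇒ 0 = 4
β + β = 0 + 0 = 0
¬(β + β) = ¬0 = 4
(β ⇒ β) + ¬(β + β) = 4 + 4 = 4
(α + ¬β) + ((β ⇒ β) + ¬(β + β)) = 4 + 4 = 4
(((α + β) ⇒ α) ⇒ (α ⇔ ¬¬α)) ⇔ ((α + ¬β) + ((β ⇒ β) + ¬(β + β))) = 1 ⇔ 4 = 1
No assignment yields a value below 1, so this is the minimum.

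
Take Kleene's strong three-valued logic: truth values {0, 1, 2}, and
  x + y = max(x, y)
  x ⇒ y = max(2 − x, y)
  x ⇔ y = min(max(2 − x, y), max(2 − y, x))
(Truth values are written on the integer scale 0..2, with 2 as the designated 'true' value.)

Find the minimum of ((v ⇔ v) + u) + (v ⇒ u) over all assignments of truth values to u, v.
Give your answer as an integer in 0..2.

1

Take u = 0, v = 1:
v ⇔ v = 1 ⇔ 1 = 1
(v ⇔ v) + u = 1 + 0 = 1
v ⇒ u = 1 ⇒ 0 = 1
((v ⇔ v) + u) + (v ⇒ u) = 1 + 1 = 1
No assignment yields a value below 1, so this is the minimum.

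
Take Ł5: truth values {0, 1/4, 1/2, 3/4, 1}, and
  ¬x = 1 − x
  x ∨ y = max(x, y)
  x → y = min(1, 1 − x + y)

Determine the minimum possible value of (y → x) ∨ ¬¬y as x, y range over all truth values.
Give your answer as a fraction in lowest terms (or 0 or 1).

Take x = 0, y = 1/2:
y → x = 1/2 → 0 = 1/2
¬y = ¬1/2 = 1/2
¬¬y = ¬1/2 = 1/2
(y → x) ∨ ¬¬y = 1/2 ∨ 1/2 = 1/2
No assignment yields a value below 1/2, so this is the minimum.

1/2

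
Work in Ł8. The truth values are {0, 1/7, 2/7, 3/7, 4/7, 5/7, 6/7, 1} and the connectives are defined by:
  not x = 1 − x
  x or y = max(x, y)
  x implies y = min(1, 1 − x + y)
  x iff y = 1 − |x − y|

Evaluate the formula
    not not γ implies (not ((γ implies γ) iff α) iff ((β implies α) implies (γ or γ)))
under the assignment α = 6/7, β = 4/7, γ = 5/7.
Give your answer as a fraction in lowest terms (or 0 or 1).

5/7

not γ = not 5/7 = 2/7
not not γ = not 2/7 = 5/7
γ implies γ = 5/7 implies 5/7 = 1
(γ implies γ) iff α = 1 iff 6/7 = 6/7
not ((γ implies γ) iff α) = not 6/7 = 1/7
β implies α = 4/7 implies 6/7 = 1
γ or γ = 5/7 or 5/7 = 5/7
(β implies α) implies (γ or γ) = 1 implies 5/7 = 5/7
not ((γ implies γ) iff α) iff ((β implies α) implies (γ or γ)) = 1/7 iff 5/7 = 3/7
not not γ implies (not ((γ implies γ) iff α) iff ((β implies α) implies (γ or γ))) = 5/7 implies 3/7 = 5/7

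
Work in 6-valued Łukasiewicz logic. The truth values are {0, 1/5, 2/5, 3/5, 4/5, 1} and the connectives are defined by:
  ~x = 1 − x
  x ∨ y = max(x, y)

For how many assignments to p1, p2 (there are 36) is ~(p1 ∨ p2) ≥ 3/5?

value 1: 1 assignment (counts)
value 4/5: 3 assignments (counts)
value 3/5: 5 assignments (counts)
value 2/5: 7 assignments
value 1/5: 9 assignments
value 0: 11 assignments
So 9 of the 36 assignments meet the threshold.

9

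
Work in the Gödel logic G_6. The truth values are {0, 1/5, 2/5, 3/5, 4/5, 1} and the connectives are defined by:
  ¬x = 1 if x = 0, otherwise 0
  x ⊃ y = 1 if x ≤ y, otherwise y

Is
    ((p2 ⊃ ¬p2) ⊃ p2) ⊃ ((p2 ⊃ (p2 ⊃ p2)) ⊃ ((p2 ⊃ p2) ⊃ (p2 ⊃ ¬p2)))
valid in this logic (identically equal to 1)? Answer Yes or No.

No

Counterexample: take p2 = 1/5.
¬p2 = ¬1/5 = 0
p2 ⊃ ¬p2 = 1/5 ⊃ 0 = 0
(p2 ⊃ ¬p2) ⊃ p2 = 0 ⊃ 1/5 = 1
p2 ⊃ p2 = 1/5 ⊃ 1/5 = 1
p2 ⊃ (p2 ⊃ p2) = 1/5 ⊃ 1 = 1
p2 ⊃ p2 = 1/5 ⊃ 1/5 = 1
¬p2 = ¬1/5 = 0
p2 ⊃ ¬p2 = 1/5 ⊃ 0 = 0
(p2 ⊃ p2) ⊃ (p2 ⊃ ¬p2) = 1 ⊃ 0 = 0
(p2 ⊃ (p2 ⊃ p2)) ⊃ ((p2 ⊃ p2) ⊃ (p2 ⊃ ¬p2)) = 1 ⊃ 0 = 0
((p2 ⊃ ¬p2) ⊃ p2) ⊃ ((p2 ⊃ (p2 ⊃ p2)) ⊃ ((p2 ⊃ p2) ⊃ (p2 ⊃ ¬p2))) = 1 ⊃ 0 = 0
This gives 0 ≠ 1.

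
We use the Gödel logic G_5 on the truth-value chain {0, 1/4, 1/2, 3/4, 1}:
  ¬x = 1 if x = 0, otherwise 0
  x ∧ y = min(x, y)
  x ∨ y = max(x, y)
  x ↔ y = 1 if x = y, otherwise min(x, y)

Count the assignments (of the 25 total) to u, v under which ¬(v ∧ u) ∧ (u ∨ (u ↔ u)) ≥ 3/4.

value 1: 9 assignments (counts)
value 0: 16 assignments
So 9 of the 25 assignments meet the threshold.

9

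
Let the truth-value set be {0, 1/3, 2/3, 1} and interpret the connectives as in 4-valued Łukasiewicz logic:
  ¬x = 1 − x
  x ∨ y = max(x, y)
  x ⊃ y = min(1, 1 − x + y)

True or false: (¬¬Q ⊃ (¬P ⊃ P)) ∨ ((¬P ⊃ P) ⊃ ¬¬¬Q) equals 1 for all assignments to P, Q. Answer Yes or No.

No

Counterexample: take P = 1/3, Q = 1.
¬Q = ¬1 = 0
¬¬Q = ¬0 = 1
¬P = ¬1/3 = 2/3
¬P ⊃ P = 2/3 ⊃ 1/3 = 2/3
¬¬Q ⊃ (¬P ⊃ P) = 1 ⊃ 2/3 = 2/3
¬P = ¬1/3 = 2/3
¬P ⊃ P = 2/3 ⊃ 1/3 = 2/3
¬Q = ¬1 = 0
¬¬Q = ¬0 = 1
¬¬¬Q = ¬1 = 0
(¬P ⊃ P) ⊃ ¬¬¬Q = 2/3 ⊃ 0 = 1/3
(¬¬Q ⊃ (¬P ⊃ P)) ∨ ((¬P ⊃ P) ⊃ ¬¬¬Q) = 2/3 ∨ 1/3 = 2/3
This gives 2/3 ≠ 1.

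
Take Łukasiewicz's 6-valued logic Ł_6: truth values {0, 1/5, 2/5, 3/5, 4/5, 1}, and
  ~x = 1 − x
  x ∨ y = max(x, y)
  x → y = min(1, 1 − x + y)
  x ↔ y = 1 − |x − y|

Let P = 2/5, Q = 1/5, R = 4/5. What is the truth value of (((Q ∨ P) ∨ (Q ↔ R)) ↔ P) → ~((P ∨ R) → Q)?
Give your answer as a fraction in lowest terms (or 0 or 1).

Q ∨ P = 1/5 ∨ 2/5 = 2/5
Q ↔ R = 1/5 ↔ 4/5 = 2/5
(Q ∨ P) ∨ (Q ↔ R) = 2/5 ∨ 2/5 = 2/5
((Q ∨ P) ∨ (Q ↔ R)) ↔ P = 2/5 ↔ 2/5 = 1
P ∨ R = 2/5 ∨ 4/5 = 4/5
(P ∨ R) → Q = 4/5 → 1/5 = 2/5
~((P ∨ R) → Q) = ~2/5 = 3/5
(((Q ∨ P) ∨ (Q ↔ R)) ↔ P) → ~((P ∨ R) → Q) = 1 → 3/5 = 3/5

3/5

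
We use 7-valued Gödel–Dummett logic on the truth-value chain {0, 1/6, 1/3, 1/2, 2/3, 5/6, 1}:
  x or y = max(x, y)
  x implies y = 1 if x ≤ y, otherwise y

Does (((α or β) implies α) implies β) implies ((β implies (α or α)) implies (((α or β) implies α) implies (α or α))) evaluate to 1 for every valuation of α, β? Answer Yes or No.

Yes

At α = 1/6, β = 1/2, for instance:
α or β = 1/6 or 1/2 = 1/2
(α or β) implies α = 1/2 implies 1/6 = 1/6
((α or β) implies α) implies β = 1/6 implies 1/2 = 1
α or α = 1/6 or 1/6 = 1/6
β implies (α or α) = 1/2 implies 1/6 = 1/6
((α or β) implies α) implies (α or α) = 1/6 implies 1/6 = 1
(β implies (α or α)) implies (((α or β) implies α) implies (α or α)) = 1/6 implies 1 = 1
(((α or β) implies α) implies β) implies ((β implies (α or α)) implies (((α or β) implies α) implies (α or α))) = 1 implies 1 = 1
and checking the remaining 48 assignments likewise gives ≥ 1 in every case.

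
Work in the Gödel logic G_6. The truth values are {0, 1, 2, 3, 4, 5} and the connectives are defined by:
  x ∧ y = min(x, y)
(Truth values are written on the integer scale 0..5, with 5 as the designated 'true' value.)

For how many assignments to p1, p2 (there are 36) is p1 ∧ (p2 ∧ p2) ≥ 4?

value 5: 1 assignment (counts)
value 4: 3 assignments (counts)
value 3: 5 assignments
value 2: 7 assignments
value 1: 9 assignments
value 0: 11 assignments
So 4 of the 36 assignments meet the threshold.

4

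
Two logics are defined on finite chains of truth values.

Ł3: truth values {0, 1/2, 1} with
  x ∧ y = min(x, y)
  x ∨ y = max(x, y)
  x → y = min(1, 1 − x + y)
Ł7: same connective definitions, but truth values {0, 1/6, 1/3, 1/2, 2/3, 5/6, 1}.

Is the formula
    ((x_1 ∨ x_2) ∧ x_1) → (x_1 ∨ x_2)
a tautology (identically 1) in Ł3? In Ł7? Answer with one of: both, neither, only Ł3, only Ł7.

both

In Ł3: every assignment gives 1 — tautology.
In Ł7: every assignment gives 1 — tautology.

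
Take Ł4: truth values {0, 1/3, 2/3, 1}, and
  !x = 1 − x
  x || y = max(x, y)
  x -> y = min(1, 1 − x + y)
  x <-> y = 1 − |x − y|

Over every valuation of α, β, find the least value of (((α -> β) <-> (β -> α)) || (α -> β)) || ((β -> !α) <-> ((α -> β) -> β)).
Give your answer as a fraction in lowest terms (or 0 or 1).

2/3

Take α = 1/3, β = 0:
α -> β = 1/3 -> 0 = 2/3
β -> α = 0 -> 1/3 = 1
(α -> β) <-> (β -> α) = 2/3 <-> 1 = 2/3
α -> β = 1/3 -> 0 = 2/3
((α -> β) <-> (β -> α)) || (α -> β) = 2/3 || 2/3 = 2/3
!α = !1/3 = 2/3
β -> !α = 0 -> 2/3 = 1
α -> β = 1/3 -> 0 = 2/3
(α -> β) -> β = 2/3 -> 0 = 1/3
(β -> !α) <-> ((α -> β) -> β) = 1 <-> 1/3 = 1/3
(((α -> β) <-> (β -> α)) || (α -> β)) || ((β -> !α) <-> ((α -> β) -> β)) = 2/3 || 1/3 = 2/3
No assignment yields a value below 2/3, so this is the minimum.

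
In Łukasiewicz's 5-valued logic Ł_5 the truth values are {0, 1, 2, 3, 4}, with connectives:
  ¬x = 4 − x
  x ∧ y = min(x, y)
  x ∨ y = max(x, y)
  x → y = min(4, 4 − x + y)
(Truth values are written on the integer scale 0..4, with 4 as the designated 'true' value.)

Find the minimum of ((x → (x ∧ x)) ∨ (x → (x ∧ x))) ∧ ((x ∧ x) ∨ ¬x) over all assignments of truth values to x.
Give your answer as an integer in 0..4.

Take x = 2:
x ∧ x = 2 ∧ 2 = 2
x → (x ∧ x) = 2 → 2 = 4
x ∧ x = 2 ∧ 2 = 2
x → (x ∧ x) = 2 → 2 = 4
(x → (x ∧ x)) ∨ (x → (x ∧ x)) = 4 ∨ 4 = 4
x ∧ x = 2 ∧ 2 = 2
¬x = ¬2 = 2
(x ∧ x) ∨ ¬x = 2 ∨ 2 = 2
((x → (x ∧ x)) ∨ (x → (x ∧ x))) ∧ ((x ∧ x) ∨ ¬x) = 4 ∧ 2 = 2
No assignment yields a value below 2, so this is the minimum.

2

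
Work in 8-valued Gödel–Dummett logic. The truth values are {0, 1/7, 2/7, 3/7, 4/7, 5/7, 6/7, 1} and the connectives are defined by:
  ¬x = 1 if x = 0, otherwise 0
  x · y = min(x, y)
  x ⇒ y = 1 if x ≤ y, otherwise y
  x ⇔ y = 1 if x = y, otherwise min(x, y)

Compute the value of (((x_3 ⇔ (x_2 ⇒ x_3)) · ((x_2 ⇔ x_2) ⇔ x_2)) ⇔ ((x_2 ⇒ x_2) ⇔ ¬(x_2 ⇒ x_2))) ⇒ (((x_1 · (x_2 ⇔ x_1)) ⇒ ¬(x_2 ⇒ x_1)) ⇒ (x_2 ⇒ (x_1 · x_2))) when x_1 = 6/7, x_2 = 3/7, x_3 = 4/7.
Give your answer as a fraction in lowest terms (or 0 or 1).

1

x_2 ⇒ x_3 = 3/7 ⇒ 4/7 = 1
x_3 ⇔ (x_2 ⇒ x_3) = 4/7 ⇔ 1 = 4/7
x_2 ⇔ x_2 = 3/7 ⇔ 3/7 = 1
(x_2 ⇔ x_2) ⇔ x_2 = 1 ⇔ 3/7 = 3/7
(x_3 ⇔ (x_2 ⇒ x_3)) · ((x_2 ⇔ x_2) ⇔ x_2) = 4/7 · 3/7 = 3/7
x_2 ⇒ x_2 = 3/7 ⇒ 3/7 = 1
x_2 ⇒ x_2 = 3/7 ⇒ 3/7 = 1
¬(x_2 ⇒ x_2) = ¬1 = 0
(x_2 ⇒ x_2) ⇔ ¬(x_2 ⇒ x_2) = 1 ⇔ 0 = 0
((x_3 ⇔ (x_2 ⇒ x_3)) · ((x_2 ⇔ x_2) ⇔ x_2)) ⇔ ((x_2 ⇒ x_2) ⇔ ¬(x_2 ⇒ x_2)) = 3/7 ⇔ 0 = 0
x_2 ⇔ x_1 = 3/7 ⇔ 6/7 = 3/7
x_1 · (x_2 ⇔ x_1) = 6/7 · 3/7 = 3/7
x_2 ⇒ x_1 = 3/7 ⇒ 6/7 = 1
¬(x_2 ⇒ x_1) = ¬1 = 0
(x_1 · (x_2 ⇔ x_1)) ⇒ ¬(x_2 ⇒ x_1) = 3/7 ⇒ 0 = 0
x_1 · x_2 = 6/7 · 3/7 = 3/7
x_2 ⇒ (x_1 · x_2) = 3/7 ⇒ 3/7 = 1
((x_1 · (x_2 ⇔ x_1)) ⇒ ¬(x_2 ⇒ x_1)) ⇒ (x_2 ⇒ (x_1 · x_2)) = 0 ⇒ 1 = 1
(((x_3 ⇔ (x_2 ⇒ x_3)) · ((x_2 ⇔ x_2) ⇔ x_2)) ⇔ ((x_2 ⇒ x_2) ⇔ ¬(x_2 ⇒ x_2))) ⇒ (((x_1 · (x_2 ⇔ x_1)) ⇒ ¬(x_2 ⇒ x_1)) ⇒ (x_2 ⇒ (x_1 · x_2))) = 0 ⇒ 1 = 1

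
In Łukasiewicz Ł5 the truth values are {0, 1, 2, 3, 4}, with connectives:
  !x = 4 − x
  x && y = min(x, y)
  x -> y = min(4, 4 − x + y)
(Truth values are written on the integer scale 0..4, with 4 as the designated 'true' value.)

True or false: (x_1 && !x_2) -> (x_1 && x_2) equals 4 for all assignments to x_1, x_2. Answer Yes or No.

No

Counterexample: take x_1 = 1, x_2 = 0.
!x_2 = !0 = 4
x_1 && !x_2 = 1 && 4 = 1
x_1 && x_2 = 1 && 0 = 0
(x_1 && !x_2) -> (x_1 && x_2) = 1 -> 0 = 3
This gives 3 ≠ 4.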